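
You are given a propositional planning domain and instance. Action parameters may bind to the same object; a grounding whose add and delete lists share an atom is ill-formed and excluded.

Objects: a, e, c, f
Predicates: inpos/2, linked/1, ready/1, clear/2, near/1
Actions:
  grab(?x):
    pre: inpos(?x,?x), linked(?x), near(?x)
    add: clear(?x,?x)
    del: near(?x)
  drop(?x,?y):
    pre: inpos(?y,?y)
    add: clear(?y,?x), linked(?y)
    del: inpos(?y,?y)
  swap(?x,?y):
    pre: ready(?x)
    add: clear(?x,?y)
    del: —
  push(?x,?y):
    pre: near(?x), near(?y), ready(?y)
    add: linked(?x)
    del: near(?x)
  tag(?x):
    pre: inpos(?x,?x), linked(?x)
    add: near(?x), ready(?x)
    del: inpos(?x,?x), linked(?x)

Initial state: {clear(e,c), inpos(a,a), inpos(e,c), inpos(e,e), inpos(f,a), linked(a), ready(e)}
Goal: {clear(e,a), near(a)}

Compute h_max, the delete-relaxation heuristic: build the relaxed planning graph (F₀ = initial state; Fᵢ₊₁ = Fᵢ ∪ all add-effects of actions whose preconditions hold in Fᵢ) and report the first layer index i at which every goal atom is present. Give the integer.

F0 = init (7 atoms)
F1 = F0 ∪ {clear(a,a), clear(a,c), clear(a,e), clear(a,f), clear(e,a), clear(e,e), clear(e,f), linked(e), near(a), ready(a)}  (17 atoms)
goal ⊆ F1  ⇒  h_max = 1

1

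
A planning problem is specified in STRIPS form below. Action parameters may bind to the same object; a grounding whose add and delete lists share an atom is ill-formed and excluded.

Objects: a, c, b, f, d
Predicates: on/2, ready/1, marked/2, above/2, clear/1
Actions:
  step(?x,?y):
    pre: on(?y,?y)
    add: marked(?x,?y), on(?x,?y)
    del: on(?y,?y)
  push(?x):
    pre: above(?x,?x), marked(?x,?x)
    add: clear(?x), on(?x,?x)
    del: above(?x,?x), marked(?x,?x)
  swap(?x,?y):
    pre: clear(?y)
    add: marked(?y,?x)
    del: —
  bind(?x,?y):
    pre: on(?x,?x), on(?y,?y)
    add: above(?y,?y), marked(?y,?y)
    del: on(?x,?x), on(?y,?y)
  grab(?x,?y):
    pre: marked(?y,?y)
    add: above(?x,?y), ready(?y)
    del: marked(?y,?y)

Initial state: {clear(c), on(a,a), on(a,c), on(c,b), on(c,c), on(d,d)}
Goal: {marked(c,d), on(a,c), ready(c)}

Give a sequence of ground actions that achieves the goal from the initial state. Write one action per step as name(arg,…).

1. step(c,d)  →  {clear(c), marked(c,d), on(a,a), on(a,c), on(c,b), on(c,c), on(c,d)}
2. swap(c,c)  →  {clear(c), marked(c,c), marked(c,d), on(a,a), on(a,c), on(c,b), on(c,c), on(c,d)}
3. grab(a,c)  →  {above(a,c), clear(c), marked(c,d), on(a,a), on(a,c), on(c,b), on(c,c), on(c,d), ready(c)}

step(c,d); swap(c,c); grab(a,c)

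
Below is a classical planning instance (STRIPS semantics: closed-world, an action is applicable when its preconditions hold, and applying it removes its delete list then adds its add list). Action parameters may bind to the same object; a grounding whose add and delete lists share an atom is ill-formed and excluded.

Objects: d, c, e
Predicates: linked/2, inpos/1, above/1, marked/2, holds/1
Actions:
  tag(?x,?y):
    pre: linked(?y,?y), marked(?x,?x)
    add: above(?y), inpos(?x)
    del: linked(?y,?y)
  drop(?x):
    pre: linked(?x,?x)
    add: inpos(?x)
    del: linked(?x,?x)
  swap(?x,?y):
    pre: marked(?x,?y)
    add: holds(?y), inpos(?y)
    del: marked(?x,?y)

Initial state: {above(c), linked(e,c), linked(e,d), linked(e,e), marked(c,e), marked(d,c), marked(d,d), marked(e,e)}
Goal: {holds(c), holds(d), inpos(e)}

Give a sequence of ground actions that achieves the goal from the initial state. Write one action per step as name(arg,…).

tag(e,e); swap(d,d); swap(d,c)

1. tag(e,e)  →  {above(c), above(e), inpos(e), linked(e,c), linked(e,d), marked(c,e), marked(d,c), marked(d,d), marked(e,e)}
2. swap(d,d)  →  {above(c), above(e), holds(d), inpos(d), inpos(e), linked(e,c), linked(e,d), marked(c,e), marked(d,c), marked(e,e)}
3. swap(d,c)  →  {above(c), above(e), holds(c), holds(d), inpos(c), inpos(d), inpos(e), linked(e,c), linked(e,d), marked(c,e), marked(e,e)}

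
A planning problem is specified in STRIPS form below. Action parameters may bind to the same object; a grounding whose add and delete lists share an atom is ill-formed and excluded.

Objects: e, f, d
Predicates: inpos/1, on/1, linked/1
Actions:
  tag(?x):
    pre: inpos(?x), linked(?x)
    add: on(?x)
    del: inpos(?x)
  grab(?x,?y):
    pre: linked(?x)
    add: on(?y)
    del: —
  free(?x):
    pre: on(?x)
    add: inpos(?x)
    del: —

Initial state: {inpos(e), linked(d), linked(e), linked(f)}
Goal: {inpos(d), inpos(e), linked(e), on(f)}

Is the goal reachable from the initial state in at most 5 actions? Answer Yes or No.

Yes

1. grab(e,f)  →  {inpos(e), linked(d), linked(e), linked(f), on(f)}
2. grab(e,d)  →  {inpos(e), linked(d), linked(e), linked(f), on(d), on(f)}
3. free(d)  →  {inpos(d), inpos(e), linked(d), linked(e), linked(f), on(d), on(f)}
optimal plan length = 3; 3 ≤ 5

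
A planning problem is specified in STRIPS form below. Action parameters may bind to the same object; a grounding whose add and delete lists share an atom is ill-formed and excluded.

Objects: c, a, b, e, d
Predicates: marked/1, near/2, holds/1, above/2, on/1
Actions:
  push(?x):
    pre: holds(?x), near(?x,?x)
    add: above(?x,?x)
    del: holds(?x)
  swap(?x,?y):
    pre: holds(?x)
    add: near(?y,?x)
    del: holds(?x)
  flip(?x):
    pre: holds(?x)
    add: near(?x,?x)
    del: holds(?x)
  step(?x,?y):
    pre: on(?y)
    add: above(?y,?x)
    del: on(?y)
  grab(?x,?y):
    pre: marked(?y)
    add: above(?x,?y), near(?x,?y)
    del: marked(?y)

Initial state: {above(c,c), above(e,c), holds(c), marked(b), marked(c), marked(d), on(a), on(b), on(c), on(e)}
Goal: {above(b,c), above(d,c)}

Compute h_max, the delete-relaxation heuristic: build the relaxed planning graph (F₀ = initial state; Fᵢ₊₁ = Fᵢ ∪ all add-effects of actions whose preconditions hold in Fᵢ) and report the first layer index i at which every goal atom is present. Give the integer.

F0 = init (10 atoms)
F1 = F0 ∪ {above(a,a), above(a,b), above(a,c), above(a,d), above(a,e), above(b,a), above(b,b), above(b,c), above(b,d), above(b,e), above(c,a), above(c,b), above(c,d), above(c,e), above(d,b), above(d,c), above(d,d), above(e,a), above(e,b), above(e,d), above(e,e), near(a,b), near(a,c), near(a,d), near(b,b), near(b,c), near(b,d), near(c,b), near(c,c), near(c,d), near(d,b), near(d,c), near(d,d), near(e,b), near(e,c), near(e,d)}  (46 atoms)
goal ⊆ F1  ⇒  h_max = 1

1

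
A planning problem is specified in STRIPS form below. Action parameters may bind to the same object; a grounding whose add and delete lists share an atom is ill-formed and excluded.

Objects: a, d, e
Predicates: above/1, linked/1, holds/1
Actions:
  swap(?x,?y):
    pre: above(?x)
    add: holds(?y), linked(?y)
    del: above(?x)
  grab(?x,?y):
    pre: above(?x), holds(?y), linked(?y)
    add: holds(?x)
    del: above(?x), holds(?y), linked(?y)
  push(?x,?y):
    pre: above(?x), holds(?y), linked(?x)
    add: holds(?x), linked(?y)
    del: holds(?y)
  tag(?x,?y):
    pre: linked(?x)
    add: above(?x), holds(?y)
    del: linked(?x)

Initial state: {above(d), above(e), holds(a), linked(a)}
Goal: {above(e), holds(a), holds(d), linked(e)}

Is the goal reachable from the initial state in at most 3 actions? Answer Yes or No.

1. swap(d,e)  →  {above(e), holds(a), holds(e), linked(a), linked(e)}
2. tag(a,d)  →  {above(a), above(e), holds(a), holds(d), holds(e), linked(e)}
optimal plan length = 2; 2 ≤ 3

Yes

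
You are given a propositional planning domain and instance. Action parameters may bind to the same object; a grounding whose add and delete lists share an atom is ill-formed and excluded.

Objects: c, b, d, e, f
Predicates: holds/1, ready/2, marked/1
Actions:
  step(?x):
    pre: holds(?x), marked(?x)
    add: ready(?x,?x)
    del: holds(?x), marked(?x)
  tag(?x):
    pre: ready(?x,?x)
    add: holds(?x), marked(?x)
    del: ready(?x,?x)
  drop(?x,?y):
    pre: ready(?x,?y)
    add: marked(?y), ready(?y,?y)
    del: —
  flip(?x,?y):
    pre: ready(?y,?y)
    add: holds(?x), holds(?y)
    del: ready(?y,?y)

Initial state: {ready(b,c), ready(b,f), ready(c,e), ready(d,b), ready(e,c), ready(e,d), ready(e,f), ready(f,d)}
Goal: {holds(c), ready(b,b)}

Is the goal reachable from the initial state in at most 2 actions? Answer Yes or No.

No

1. drop(c,e)  →  {marked(e), ready(b,c), ready(b,f), ready(c,e), ready(d,b), ready(e,c), ready(e,d), ready(e,e), ready(e,f), ready(f,d)}
2. drop(d,b)  →  {marked(b), marked(e), ready(b,b), ready(b,c), ready(b,f), ready(c,e), ready(d,b), ready(e,c), ready(e,d), ready(e,e), ready(e,f), ready(f,d)}
3. flip(c,e)  →  {holds(c), holds(e), marked(b), marked(e), ready(b,b), ready(b,c), ready(b,f), ready(c,e), ready(d,b), ready(e,c), ready(e,d), ready(e,f), ready(f,d)}
optimal plan length = 3; 3 > 2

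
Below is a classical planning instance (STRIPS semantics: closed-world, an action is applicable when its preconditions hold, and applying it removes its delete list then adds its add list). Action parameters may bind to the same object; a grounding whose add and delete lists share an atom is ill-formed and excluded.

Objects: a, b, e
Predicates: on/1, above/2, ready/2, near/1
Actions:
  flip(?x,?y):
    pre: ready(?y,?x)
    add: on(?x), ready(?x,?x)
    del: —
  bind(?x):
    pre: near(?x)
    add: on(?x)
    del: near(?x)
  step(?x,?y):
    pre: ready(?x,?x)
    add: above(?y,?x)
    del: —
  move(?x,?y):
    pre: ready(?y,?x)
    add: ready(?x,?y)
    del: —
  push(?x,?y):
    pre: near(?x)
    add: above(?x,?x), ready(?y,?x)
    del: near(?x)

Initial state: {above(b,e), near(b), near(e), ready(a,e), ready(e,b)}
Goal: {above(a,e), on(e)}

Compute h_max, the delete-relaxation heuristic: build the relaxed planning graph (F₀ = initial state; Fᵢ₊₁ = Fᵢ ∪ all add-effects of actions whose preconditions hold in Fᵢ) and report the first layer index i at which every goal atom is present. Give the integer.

F0 = init (5 atoms)
F1 = F0 ∪ {above(b,b), above(e,e), on(b), on(e), ready(a,b), ready(b,b), ready(b,e), ready(e,a), ready(e,e)}  (14 atoms)
F2 = F1 ∪ {above(a,b), above(a,e), above(e,b), on(a), ready(a,a), ready(b,a)}  (20 atoms)
goal ⊆ F2  ⇒  h_max = 2

2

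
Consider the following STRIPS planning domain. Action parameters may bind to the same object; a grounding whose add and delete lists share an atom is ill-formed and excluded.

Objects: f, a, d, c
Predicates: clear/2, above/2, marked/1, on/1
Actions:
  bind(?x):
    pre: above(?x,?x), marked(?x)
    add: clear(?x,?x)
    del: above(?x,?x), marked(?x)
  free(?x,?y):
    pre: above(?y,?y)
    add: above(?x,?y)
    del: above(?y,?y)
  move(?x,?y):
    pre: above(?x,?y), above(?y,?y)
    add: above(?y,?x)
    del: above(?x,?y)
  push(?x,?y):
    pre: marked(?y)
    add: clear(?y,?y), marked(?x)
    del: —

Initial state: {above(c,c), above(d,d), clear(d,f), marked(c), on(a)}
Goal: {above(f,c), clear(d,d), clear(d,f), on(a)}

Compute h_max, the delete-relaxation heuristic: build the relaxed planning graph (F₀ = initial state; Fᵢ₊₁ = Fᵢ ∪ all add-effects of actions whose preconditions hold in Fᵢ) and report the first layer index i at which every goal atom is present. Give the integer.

F0 = init (5 atoms)
F1 = F0 ∪ {above(a,c), above(a,d), above(c,d), above(d,c), above(f,c), above(f,d), clear(c,c), marked(a), marked(d), marked(f)}  (15 atoms)
F2 = F1 ∪ {above(c,a), above(c,f), above(d,a), above(d,f), clear(a,a), clear(d,d), clear(f,f)}  (22 atoms)
goal ⊆ F2  ⇒  h_max = 2

2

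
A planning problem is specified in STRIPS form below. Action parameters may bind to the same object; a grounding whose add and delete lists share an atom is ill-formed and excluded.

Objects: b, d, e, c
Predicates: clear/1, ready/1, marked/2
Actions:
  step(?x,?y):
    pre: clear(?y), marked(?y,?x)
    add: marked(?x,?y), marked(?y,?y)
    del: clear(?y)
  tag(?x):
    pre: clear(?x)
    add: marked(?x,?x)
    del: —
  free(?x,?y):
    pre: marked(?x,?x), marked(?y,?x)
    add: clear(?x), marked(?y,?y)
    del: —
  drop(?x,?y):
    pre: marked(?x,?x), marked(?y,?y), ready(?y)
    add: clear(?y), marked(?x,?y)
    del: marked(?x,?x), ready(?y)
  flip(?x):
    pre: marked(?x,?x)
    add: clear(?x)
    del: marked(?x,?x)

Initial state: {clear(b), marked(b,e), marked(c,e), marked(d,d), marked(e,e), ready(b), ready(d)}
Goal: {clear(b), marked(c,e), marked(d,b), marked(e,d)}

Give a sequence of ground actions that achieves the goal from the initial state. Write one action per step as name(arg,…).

step(e,b); drop(e,d); drop(d,b)

1. step(e,b)  →  {marked(b,b), marked(b,e), marked(c,e), marked(d,d), marked(e,b), marked(e,e), ready(b), ready(d)}
2. drop(e,d)  →  {clear(d), marked(b,b), marked(b,e), marked(c,e), marked(d,d), marked(e,b), marked(e,d), ready(b)}
3. drop(d,b)  →  {clear(b), clear(d), marked(b,b), marked(b,e), marked(c,e), marked(d,b), marked(e,b), marked(e,d)}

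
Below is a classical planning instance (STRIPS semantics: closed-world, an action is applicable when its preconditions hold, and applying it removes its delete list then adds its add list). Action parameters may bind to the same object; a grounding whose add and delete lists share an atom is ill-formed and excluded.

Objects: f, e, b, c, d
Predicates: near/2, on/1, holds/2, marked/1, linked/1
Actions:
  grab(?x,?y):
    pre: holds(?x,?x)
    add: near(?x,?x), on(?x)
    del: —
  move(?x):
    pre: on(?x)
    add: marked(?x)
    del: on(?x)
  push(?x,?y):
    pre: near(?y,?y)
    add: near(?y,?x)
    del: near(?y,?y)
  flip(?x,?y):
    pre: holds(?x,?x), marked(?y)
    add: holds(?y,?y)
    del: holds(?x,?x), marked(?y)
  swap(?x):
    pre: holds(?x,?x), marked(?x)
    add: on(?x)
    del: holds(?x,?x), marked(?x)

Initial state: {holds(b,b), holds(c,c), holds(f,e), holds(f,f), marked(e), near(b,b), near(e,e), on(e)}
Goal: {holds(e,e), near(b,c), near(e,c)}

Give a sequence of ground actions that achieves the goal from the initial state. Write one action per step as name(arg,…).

push(c,e); push(c,b); flip(f,e)

1. push(c,e)  →  {holds(b,b), holds(c,c), holds(f,e), holds(f,f), marked(e), near(b,b), near(e,c), on(e)}
2. push(c,b)  →  {holds(b,b), holds(c,c), holds(f,e), holds(f,f), marked(e), near(b,c), near(e,c), on(e)}
3. flip(f,e)  →  {holds(b,b), holds(c,c), holds(e,e), holds(f,e), near(b,c), near(e,c), on(e)}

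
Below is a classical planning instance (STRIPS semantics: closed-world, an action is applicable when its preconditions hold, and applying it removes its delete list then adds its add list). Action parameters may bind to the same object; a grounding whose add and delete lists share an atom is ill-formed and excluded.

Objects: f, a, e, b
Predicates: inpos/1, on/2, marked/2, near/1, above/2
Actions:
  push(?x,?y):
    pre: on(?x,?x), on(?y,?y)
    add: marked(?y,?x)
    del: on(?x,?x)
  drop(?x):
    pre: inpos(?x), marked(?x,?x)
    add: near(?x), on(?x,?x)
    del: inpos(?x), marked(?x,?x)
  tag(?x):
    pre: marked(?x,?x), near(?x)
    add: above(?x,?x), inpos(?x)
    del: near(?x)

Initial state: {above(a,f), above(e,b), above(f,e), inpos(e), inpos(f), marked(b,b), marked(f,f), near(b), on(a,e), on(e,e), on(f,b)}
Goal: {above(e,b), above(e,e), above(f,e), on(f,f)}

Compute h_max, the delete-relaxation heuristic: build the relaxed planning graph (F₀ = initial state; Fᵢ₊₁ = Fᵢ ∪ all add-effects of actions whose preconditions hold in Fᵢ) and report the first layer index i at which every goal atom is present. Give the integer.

3

F0 = init (11 atoms)
F1 = F0 ∪ {above(b,b), inpos(b), marked(e,e), near(f), on(f,f)}  (16 atoms)
F2 = F1 ∪ {above(f,f), marked(e,f), marked(f,e), near(e), on(b,b)}  (21 atoms)
F3 = F2 ∪ {above(e,e), marked(b,e), marked(b,f), marked(e,b), marked(f,b)}  (26 atoms)
goal ⊆ F3  ⇒  h_max = 3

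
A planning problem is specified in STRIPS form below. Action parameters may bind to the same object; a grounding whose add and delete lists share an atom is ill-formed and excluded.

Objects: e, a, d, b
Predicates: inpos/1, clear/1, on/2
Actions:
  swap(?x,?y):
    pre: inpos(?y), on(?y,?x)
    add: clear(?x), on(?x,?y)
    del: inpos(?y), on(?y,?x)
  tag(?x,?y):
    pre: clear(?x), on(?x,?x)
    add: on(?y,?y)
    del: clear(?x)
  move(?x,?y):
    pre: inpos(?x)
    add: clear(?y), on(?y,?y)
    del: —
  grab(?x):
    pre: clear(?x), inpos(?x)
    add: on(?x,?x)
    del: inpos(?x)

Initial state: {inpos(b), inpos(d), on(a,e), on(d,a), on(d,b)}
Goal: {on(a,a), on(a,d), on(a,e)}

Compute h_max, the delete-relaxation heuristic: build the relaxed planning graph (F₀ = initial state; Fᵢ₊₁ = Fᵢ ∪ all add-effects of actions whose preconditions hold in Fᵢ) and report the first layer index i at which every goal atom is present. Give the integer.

F0 = init (5 atoms)
F1 = F0 ∪ {clear(a), clear(b), clear(d), clear(e), on(a,a), on(a,d), on(b,b), on(b,d), on(d,d), on(e,e)}  (15 atoms)
goal ⊆ F1  ⇒  h_max = 1

1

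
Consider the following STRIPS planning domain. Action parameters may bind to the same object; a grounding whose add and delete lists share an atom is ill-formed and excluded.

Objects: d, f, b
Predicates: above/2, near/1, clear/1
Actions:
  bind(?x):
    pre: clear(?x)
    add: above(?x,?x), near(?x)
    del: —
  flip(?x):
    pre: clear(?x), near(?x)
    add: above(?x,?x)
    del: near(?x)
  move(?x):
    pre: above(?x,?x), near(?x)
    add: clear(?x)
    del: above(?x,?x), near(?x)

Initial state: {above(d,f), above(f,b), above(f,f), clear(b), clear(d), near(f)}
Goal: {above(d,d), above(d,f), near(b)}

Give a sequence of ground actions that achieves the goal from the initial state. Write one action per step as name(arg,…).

bind(d); bind(b)

1. bind(d)  →  {above(d,d), above(d,f), above(f,b), above(f,f), clear(b), clear(d), near(d), near(f)}
2. bind(b)  →  {above(b,b), above(d,d), above(d,f), above(f,b), above(f,f), clear(b), clear(d), near(b), near(d), near(f)}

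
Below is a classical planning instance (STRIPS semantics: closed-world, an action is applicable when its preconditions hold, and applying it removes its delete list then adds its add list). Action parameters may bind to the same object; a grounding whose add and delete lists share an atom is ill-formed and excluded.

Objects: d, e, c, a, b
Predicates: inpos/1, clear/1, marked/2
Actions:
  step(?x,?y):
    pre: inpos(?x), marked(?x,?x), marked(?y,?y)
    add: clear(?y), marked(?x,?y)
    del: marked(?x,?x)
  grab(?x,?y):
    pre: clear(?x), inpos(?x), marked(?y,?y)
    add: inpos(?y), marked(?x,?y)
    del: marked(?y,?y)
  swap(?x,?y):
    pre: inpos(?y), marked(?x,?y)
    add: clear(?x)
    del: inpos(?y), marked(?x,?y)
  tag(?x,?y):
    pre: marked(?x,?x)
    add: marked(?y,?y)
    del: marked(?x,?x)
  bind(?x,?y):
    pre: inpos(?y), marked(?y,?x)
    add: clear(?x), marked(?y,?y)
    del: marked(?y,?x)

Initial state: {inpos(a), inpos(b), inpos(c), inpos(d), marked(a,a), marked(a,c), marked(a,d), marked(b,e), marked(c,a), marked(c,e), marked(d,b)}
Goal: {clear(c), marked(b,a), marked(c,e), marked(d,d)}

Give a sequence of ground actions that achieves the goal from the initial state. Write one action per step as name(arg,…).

1. swap(c,a)  →  {clear(c), inpos(b), inpos(c), inpos(d), marked(a,a), marked(a,c), marked(a,d), marked(b,e), marked(c,e), marked(d,b)}
2. bind(b,d)  →  {clear(b), clear(c), inpos(b), inpos(c), inpos(d), marked(a,a), marked(a,c), marked(a,d), marked(b,e), marked(c,e), marked(d,d)}
3. grab(b,a)  →  {clear(b), clear(c), inpos(a), inpos(b), inpos(c), inpos(d), marked(a,c), marked(a,d), marked(b,a), marked(b,e), marked(c,e), marked(d,d)}

swap(c,a); bind(b,d); grab(b,a)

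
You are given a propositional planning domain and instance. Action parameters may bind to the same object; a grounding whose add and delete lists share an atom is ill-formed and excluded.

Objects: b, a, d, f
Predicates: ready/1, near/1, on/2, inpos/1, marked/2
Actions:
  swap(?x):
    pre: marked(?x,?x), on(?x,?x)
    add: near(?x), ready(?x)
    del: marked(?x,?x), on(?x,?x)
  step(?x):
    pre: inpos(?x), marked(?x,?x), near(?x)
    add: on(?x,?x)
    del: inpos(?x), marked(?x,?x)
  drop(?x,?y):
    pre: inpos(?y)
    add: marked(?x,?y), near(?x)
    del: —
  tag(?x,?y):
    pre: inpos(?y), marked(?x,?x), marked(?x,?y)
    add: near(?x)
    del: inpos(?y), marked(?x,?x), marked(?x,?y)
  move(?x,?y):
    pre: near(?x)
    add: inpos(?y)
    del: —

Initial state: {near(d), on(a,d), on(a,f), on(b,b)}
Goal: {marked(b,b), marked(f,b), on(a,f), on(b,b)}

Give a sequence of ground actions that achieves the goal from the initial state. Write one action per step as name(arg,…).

move(d,b); drop(b,b); drop(f,b)

1. move(d,b)  →  {inpos(b), near(d), on(a,d), on(a,f), on(b,b)}
2. drop(b,b)  →  {inpos(b), marked(b,b), near(b), near(d), on(a,d), on(a,f), on(b,b)}
3. drop(f,b)  →  {inpos(b), marked(b,b), marked(f,b), near(b), near(d), near(f), on(a,d), on(a,f), on(b,b)}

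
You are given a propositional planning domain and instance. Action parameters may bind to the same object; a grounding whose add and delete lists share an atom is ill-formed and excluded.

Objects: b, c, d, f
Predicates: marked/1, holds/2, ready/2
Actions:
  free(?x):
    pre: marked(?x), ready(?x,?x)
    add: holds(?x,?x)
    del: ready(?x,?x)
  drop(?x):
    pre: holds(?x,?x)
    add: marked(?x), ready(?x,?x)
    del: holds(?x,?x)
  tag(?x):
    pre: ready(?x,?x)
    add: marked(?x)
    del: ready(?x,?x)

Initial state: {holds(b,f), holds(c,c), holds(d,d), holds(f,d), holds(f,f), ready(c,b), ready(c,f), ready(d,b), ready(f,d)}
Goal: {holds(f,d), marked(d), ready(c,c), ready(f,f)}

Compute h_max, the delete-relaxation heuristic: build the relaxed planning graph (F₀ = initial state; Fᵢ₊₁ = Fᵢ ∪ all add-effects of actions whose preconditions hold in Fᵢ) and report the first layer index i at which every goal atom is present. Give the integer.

F0 = init (9 atoms)
F1 = F0 ∪ {marked(c), marked(d), marked(f), ready(c,c), ready(d,d), ready(f,f)}  (15 atoms)
goal ⊆ F1  ⇒  h_max = 1

1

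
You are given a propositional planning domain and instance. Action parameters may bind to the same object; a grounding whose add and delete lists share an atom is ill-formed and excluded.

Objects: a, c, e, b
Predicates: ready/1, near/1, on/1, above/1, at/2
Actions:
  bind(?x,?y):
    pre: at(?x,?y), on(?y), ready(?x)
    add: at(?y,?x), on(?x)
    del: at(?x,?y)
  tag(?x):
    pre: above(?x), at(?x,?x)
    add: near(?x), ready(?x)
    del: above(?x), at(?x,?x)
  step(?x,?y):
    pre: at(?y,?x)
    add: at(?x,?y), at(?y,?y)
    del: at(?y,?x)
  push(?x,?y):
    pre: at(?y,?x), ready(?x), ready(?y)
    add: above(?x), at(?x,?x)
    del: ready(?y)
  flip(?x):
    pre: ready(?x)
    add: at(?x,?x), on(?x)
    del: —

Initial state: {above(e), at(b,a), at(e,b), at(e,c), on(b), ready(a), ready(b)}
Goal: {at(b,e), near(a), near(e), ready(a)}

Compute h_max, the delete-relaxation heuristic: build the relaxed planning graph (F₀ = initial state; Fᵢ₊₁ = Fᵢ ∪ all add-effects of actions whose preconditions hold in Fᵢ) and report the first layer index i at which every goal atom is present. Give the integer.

F0 = init (7 atoms)
F1 = F0 ∪ {above(a), at(a,a), at(a,b), at(b,b), at(b,e), at(c,e), at(e,e), on(a)}  (15 atoms)
F2 = F1 ∪ {above(b), at(c,c), near(a), near(e), ready(e)}  (20 atoms)
goal ⊆ F2  ⇒  h_max = 2

2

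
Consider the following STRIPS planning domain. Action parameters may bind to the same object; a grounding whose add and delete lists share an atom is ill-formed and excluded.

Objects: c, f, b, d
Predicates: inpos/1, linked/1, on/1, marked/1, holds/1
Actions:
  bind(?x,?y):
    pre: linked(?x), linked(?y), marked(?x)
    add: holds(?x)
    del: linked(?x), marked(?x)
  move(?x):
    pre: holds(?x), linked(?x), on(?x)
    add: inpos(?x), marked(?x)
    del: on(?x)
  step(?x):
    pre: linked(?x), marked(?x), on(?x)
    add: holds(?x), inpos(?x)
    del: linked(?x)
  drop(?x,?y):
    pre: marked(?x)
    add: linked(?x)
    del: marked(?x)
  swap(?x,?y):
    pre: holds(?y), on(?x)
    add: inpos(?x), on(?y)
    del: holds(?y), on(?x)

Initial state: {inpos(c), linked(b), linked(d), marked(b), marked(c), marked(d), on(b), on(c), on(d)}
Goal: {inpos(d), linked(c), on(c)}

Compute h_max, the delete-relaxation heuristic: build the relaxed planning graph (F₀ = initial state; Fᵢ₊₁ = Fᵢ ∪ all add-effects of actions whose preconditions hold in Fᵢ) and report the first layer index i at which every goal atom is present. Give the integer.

1

F0 = init (9 atoms)
F1 = F0 ∪ {holds(b), holds(d), inpos(b), inpos(d), linked(c)}  (14 atoms)
goal ⊆ F1  ⇒  h_max = 1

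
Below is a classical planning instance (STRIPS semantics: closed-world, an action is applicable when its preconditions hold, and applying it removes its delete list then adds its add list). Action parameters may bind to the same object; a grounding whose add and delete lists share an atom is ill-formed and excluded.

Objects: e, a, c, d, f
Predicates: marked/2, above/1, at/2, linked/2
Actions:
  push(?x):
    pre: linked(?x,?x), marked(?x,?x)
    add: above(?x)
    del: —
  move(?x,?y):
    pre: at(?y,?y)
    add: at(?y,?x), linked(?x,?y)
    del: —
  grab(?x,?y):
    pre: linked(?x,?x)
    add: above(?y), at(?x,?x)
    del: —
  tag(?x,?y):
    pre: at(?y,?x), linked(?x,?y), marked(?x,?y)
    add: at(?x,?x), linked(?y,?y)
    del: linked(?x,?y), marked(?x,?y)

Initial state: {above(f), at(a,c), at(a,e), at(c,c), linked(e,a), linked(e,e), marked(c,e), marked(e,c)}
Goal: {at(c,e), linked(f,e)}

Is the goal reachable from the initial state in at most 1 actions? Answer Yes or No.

No

1. move(e,c)  →  {above(f), at(a,c), at(a,e), at(c,c), at(c,e), linked(e,a), linked(e,c), linked(e,e), marked(c,e), marked(e,c)}
2. grab(e,e)  →  {above(e), above(f), at(a,c), at(a,e), at(c,c), at(c,e), at(e,e), linked(e,a), linked(e,c), linked(e,e), marked(c,e), marked(e,c)}
3. move(f,e)  →  {above(e), above(f), at(a,c), at(a,e), at(c,c), at(c,e), at(e,e), at(e,f), linked(e,a), linked(e,c), linked(e,e), linked(f,e), marked(c,e), marked(e,c)}
optimal plan length = 3; 3 > 1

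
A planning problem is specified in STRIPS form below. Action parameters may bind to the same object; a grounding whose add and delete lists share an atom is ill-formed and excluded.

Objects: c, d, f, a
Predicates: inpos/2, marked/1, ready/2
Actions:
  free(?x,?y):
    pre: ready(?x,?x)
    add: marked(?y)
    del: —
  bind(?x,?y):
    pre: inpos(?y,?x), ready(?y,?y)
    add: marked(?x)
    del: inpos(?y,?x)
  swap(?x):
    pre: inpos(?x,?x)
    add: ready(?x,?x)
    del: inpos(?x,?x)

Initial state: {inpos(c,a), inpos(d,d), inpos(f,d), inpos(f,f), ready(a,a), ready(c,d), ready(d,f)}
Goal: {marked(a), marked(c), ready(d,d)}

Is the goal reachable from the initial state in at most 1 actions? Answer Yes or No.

1. free(a,c)  →  {inpos(c,a), inpos(d,d), inpos(f,d), inpos(f,f), marked(c), ready(a,a), ready(c,d), ready(d,f)}
2. free(a,a)  →  {inpos(c,a), inpos(d,d), inpos(f,d), inpos(f,f), marked(a), marked(c), ready(a,a), ready(c,d), ready(d,f)}
3. swap(d)  →  {inpos(c,a), inpos(f,d), inpos(f,f), marked(a), marked(c), ready(a,a), ready(c,d), ready(d,d), ready(d,f)}
optimal plan length = 3; 3 > 1

No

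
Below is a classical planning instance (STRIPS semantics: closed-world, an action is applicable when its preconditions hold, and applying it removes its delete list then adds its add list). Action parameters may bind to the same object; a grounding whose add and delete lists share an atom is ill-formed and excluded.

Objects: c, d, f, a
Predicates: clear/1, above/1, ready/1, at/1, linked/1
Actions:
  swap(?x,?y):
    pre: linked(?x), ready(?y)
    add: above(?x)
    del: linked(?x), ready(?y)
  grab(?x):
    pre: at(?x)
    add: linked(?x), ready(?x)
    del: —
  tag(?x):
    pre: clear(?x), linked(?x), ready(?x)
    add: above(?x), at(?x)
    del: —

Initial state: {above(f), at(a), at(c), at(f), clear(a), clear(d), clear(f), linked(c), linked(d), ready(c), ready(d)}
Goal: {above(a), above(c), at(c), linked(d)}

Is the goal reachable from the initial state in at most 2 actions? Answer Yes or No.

No

1. swap(c,c)  →  {above(c), above(f), at(a), at(c), at(f), clear(a), clear(d), clear(f), linked(d), ready(d)}
2. grab(a)  →  {above(c), above(f), at(a), at(c), at(f), clear(a), clear(d), clear(f), linked(a), linked(d), ready(a), ready(d)}
3. swap(a,d)  →  {above(a), above(c), above(f), at(a), at(c), at(f), clear(a), clear(d), clear(f), linked(d), ready(a)}
optimal plan length = 3; 3 > 2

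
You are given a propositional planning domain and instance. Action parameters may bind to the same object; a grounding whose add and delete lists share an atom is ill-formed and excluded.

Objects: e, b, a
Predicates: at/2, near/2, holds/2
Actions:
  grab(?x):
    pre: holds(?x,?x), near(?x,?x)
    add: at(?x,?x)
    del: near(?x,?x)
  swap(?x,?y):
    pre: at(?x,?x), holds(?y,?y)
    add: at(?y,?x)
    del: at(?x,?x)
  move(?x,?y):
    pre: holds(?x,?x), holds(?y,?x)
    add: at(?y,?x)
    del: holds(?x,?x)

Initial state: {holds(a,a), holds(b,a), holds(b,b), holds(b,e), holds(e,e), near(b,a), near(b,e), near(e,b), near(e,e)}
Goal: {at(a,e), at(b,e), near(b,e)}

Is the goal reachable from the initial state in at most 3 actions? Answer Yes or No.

Yes

1. grab(e)  →  {at(e,e), holds(a,a), holds(b,a), holds(b,b), holds(b,e), holds(e,e), near(b,a), near(b,e), near(e,b)}
2. swap(e,a)  →  {at(a,e), holds(a,a), holds(b,a), holds(b,b), holds(b,e), holds(e,e), near(b,a), near(b,e), near(e,b)}
3. move(e,b)  →  {at(a,e), at(b,e), holds(a,a), holds(b,a), holds(b,b), holds(b,e), near(b,a), near(b,e), near(e,b)}
optimal plan length = 3; 3 ≤ 3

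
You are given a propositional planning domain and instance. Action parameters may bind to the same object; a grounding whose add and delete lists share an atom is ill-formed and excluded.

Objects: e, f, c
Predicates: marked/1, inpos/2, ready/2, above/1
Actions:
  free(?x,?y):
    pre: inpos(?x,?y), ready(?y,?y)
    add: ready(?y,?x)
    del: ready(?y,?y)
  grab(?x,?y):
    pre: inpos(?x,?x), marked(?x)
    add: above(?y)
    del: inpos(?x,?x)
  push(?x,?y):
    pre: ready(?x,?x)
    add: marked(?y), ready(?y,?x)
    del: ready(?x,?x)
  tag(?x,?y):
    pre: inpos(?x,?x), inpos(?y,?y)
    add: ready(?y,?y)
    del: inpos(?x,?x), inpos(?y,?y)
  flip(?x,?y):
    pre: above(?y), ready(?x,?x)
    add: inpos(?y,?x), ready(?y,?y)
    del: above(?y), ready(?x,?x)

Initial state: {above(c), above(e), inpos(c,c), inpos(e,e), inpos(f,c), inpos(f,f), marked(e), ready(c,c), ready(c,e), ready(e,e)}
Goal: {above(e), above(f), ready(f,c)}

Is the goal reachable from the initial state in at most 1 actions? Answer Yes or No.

No

1. grab(e,f)  →  {above(c), above(e), above(f), inpos(c,c), inpos(f,c), inpos(f,f), marked(e), ready(c,c), ready(c,e), ready(e,e)}
2. push(c,f)  →  {above(c), above(e), above(f), inpos(c,c), inpos(f,c), inpos(f,f), marked(e), marked(f), ready(c,e), ready(e,e), ready(f,c)}
optimal plan length = 2; 2 > 1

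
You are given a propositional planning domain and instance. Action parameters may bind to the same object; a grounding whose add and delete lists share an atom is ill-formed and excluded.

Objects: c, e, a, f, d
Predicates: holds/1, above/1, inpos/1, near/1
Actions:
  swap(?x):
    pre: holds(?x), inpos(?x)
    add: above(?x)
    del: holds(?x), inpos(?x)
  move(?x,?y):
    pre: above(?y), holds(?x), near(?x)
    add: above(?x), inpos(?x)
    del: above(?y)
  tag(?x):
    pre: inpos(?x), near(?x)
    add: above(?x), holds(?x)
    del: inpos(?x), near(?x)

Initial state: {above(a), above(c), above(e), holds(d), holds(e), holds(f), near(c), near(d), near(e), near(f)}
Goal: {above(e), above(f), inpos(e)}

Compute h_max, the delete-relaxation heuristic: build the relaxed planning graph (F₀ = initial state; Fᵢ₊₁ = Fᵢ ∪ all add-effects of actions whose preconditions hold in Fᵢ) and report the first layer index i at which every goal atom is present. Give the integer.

1

F0 = init (10 atoms)
F1 = F0 ∪ {above(d), above(f), inpos(d), inpos(e), inpos(f)}  (15 atoms)
goal ⊆ F1  ⇒  h_max = 1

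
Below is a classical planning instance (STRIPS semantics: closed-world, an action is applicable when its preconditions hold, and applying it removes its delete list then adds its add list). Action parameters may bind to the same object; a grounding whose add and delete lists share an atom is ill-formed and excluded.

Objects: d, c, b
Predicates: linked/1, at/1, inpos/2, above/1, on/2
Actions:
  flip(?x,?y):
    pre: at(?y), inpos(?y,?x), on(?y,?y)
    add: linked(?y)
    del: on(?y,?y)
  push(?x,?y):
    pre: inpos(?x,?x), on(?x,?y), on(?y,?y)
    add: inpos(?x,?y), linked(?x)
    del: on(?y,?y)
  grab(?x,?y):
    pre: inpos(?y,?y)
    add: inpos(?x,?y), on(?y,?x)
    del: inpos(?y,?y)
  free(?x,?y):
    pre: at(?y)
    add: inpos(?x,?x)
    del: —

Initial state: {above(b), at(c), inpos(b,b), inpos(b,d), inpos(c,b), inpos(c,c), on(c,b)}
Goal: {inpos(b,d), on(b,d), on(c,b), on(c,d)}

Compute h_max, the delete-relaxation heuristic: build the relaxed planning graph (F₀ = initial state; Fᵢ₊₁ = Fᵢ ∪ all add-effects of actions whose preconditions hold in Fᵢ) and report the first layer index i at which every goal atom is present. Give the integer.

1

F0 = init (7 atoms)
F1 = F0 ∪ {inpos(b,c), inpos(d,b), inpos(d,c), inpos(d,d), on(b,c), on(b,d), on(c,d)}  (14 atoms)
goal ⊆ F1  ⇒  h_max = 1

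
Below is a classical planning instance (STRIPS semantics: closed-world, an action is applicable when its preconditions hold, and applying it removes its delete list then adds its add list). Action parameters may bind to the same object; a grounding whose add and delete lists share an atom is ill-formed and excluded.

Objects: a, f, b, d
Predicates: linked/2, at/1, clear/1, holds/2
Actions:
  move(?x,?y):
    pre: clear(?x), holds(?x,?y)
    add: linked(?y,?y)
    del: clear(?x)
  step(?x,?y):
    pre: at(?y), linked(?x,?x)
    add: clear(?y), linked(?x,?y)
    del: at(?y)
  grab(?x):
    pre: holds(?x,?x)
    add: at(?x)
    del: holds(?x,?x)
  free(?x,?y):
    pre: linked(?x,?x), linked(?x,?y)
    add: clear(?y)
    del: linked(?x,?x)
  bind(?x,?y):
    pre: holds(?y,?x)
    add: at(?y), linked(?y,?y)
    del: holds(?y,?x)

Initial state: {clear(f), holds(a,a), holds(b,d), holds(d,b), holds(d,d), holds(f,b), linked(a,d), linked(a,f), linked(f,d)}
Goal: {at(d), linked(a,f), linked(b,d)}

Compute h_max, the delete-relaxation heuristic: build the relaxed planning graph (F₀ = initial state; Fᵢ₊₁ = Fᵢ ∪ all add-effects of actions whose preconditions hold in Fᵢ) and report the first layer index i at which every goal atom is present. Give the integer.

2

F0 = init (9 atoms)
F1 = F0 ∪ {at(a), at(b), at(d), at(f), linked(a,a), linked(b,b), linked(d,d), linked(f,f)}  (17 atoms)
F2 = F1 ∪ {clear(a), clear(b), clear(d), linked(a,b), linked(b,a), linked(b,d), linked(b,f), linked(d,a), linked(d,b), linked(d,f), linked(f,a), linked(f,b)}  (29 atoms)
goal ⊆ F2  ⇒  h_max = 2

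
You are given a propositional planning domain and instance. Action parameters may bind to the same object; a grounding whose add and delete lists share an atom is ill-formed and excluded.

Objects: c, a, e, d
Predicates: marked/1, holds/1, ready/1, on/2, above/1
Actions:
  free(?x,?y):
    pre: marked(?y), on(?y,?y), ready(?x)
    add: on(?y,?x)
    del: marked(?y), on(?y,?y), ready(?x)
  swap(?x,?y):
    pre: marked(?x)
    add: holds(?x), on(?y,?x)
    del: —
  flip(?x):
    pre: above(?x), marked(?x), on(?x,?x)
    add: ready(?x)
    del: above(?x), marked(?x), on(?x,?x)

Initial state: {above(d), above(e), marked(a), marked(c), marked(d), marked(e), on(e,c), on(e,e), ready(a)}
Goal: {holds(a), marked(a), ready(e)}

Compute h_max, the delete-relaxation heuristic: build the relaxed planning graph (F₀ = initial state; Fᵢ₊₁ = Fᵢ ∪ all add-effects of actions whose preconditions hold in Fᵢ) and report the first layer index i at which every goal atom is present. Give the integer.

1

F0 = init (9 atoms)
F1 = F0 ∪ {holds(a), holds(c), holds(d), holds(e), on(a,a), on(a,c), on(a,d), on(a,e), on(c,a), on(c,c), on(c,d), on(c,e), on(d,a), on(d,c), on(d,d), on(d,e), on(e,a), on(e,d), ready(e)}  (28 atoms)
goal ⊆ F1  ⇒  h_max = 1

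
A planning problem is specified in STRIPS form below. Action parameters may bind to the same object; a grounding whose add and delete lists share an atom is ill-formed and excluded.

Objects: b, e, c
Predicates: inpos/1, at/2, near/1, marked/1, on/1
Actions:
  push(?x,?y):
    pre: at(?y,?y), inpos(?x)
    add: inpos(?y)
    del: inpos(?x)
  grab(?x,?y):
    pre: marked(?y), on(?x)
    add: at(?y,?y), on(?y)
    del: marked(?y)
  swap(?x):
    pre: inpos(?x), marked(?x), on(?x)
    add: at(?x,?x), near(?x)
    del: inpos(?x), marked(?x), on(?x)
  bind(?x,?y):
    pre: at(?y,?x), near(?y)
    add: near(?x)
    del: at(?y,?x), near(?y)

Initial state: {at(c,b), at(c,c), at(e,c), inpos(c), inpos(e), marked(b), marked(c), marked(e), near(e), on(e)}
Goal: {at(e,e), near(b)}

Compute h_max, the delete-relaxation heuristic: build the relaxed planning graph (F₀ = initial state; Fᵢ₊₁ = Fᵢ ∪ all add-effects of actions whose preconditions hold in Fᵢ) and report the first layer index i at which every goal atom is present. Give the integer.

2

F0 = init (10 atoms)
F1 = F0 ∪ {at(b,b), at(e,e), near(c), on(b), on(c)}  (15 atoms)
F2 = F1 ∪ {inpos(b), near(b)}  (17 atoms)
goal ⊆ F2  ⇒  h_max = 2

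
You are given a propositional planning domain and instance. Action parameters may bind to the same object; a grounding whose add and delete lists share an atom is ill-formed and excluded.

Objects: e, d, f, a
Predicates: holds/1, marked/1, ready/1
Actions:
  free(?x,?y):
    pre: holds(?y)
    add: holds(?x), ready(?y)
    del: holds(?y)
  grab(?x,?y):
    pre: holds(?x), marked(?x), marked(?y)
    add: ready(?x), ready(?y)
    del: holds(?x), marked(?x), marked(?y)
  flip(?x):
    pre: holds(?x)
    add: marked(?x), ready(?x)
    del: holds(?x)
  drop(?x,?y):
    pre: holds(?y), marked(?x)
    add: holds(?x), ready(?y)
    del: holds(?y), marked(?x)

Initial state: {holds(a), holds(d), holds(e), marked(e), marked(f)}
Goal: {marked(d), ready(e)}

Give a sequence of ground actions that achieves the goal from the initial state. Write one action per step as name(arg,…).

free(d,e); flip(d)

1. free(d,e)  →  {holds(a), holds(d), marked(e), marked(f), ready(e)}
2. flip(d)  →  {holds(a), marked(d), marked(e), marked(f), ready(d), ready(e)}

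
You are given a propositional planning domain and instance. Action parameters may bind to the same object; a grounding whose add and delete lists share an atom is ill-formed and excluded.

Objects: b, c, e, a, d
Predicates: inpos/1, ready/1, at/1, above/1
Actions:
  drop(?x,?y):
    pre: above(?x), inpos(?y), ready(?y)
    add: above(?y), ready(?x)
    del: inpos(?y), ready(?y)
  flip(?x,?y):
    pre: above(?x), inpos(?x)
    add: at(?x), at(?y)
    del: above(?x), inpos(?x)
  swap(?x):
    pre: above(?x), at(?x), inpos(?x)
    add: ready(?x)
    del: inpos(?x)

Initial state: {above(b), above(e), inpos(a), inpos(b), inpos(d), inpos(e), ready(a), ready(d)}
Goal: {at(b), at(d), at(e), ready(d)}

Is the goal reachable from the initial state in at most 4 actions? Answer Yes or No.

1. flip(b,b)  →  {above(e), at(b), inpos(a), inpos(d), inpos(e), ready(a), ready(d)}
2. flip(e,d)  →  {at(b), at(d), at(e), inpos(a), inpos(d), ready(a), ready(d)}
optimal plan length = 2; 2 ≤ 4

Yes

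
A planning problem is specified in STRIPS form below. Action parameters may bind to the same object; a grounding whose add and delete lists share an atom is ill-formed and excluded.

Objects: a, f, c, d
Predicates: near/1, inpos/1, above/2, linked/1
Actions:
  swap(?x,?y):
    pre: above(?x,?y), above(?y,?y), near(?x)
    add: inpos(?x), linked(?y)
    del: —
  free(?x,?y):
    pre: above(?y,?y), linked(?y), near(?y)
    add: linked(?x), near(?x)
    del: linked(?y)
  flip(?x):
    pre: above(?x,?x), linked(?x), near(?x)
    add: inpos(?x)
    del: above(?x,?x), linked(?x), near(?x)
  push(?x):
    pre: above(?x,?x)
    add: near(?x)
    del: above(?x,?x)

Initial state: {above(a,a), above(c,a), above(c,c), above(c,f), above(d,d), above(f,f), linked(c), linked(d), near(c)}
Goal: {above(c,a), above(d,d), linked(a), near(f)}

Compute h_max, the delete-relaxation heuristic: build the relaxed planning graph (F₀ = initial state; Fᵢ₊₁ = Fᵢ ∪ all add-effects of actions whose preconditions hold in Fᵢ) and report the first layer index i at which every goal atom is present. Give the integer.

1

F0 = init (9 atoms)
F1 = F0 ∪ {inpos(c), linked(a), linked(f), near(a), near(d), near(f)}  (15 atoms)
goal ⊆ F1  ⇒  h_max = 1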